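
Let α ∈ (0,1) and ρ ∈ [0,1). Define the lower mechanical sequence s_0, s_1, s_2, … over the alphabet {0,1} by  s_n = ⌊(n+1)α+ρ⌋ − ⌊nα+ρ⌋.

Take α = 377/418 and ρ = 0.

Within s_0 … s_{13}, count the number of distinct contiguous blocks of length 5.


t_n = ⌊(n·377)/418⌋ for n = 0 … 14:
  n=0…9: ⌊0/418⌋=0 ⌊377/418⌋=0 ⌊754/418⌋=1 ⌊1131/418⌋=2 ⌊1508/418⌋=3 ⌊1885/418⌋=4 ⌊2262/418⌋=5 ⌊2639/418⌋=6 ⌊3016/418⌋=7 ⌊3393/418⌋=8
  n=10…14: ⌊3770/418⌋=9 ⌊4147/418⌋=9 ⌊4524/418⌋=10 ⌊4901/418⌋=11 ⌊5278/418⌋=12
s_n = t_(n+1) − t_n for n = 0 … 13 gives
prefix = 01111111110111
slide a length-5 window over [0..4] … [9..13] (10 windows); first occurrence of each distinct factor:
  [  0..  4] 01111
  [  1..  5] 11111
  [  6.. 10] 11110
  [  7.. 11] 11101
  [  8.. 12] 11011
  [  9.. 13] 10111
  (the other 4 windows repeat one of these)
distinct factors: {01111, 10111, 11011, 11101, 11110, 11111}
count = 6  (Sturmian bound for length 5 is 6)

6


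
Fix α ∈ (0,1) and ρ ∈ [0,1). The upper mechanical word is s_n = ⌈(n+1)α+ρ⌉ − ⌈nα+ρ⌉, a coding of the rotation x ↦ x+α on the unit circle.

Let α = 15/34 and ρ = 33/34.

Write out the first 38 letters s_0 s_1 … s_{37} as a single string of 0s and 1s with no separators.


10101010010101010010101001010101001010

n=0: ⌈(1·15+33)/34⌉ − ⌈(0·15+33)/34⌉ = ⌈48/34⌉ − ⌈33/34⌉ = 2 − 1 = 1
n=1: ⌈(2·15+33)/34⌉ − ⌈(1·15+33)/34⌉ = ⌈63/34⌉ − ⌈48/34⌉ = 2 − 2 = 0
n=2: ⌈(3·15+33)/34⌉ − ⌈(2·15+33)/34⌉ = ⌈78/34⌉ − ⌈63/34⌉ = 3 − 2 = 1
n=3: ⌈(4·15+33)/34⌉ − ⌈(3·15+33)/34⌉ = ⌈93/34⌉ − ⌈78/34⌉ = 3 − 3 = 0
n=4: ⌈(5·15+33)/34⌉ − ⌈(4·15+33)/34⌉ = ⌈108/34⌉ − ⌈93/34⌉ = 4 − 3 = 1
n=5: ⌈(6·15+33)/34⌉ − ⌈(5·15+33)/34⌉ = ⌈123/34⌉ − ⌈108/34⌉ = 4 − 4 = 0
n=6: ⌈(7·15+33)/34⌉ − ⌈(6·15+33)/34⌉ = ⌈138/34⌉ − ⌈123/34⌉ = 5 − 4 = 1
n=7: ⌈(8·15+33)/34⌉ − ⌈(7·15+33)/34⌉ = ⌈153/34⌉ − ⌈138/34⌉ = 5 − 5 = 0
n=8: ⌈(9·15+33)/34⌉ − ⌈(8·15+33)/34⌉ = ⌈168/34⌉ − ⌈153/34⌉ = 5 − 5 = 0
n=9: ⌈(10·15+33)/34⌉ − ⌈(9·15+33)/34⌉ = ⌈183/34⌉ − ⌈168/34⌉ = 6 − 5 = 1
n=10: ⌈(11·15+33)/34⌉ − ⌈(10·15+33)/34⌉ = ⌈198/34⌉ − ⌈183/34⌉ = 6 − 6 = 0
n=11: ⌈(12·15+33)/34⌉ − ⌈(11·15+33)/34⌉ = ⌈213/34⌉ − ⌈198/34⌉ = 7 − 6 = 1
n=12: ⌈(13·15+33)/34⌉ − ⌈(12·15+33)/34⌉ = ⌈228/34⌉ − ⌈213/34⌉ = 7 − 7 = 0
n=13: ⌈(14·15+33)/34⌉ − ⌈(13·15+33)/34⌉ = ⌈243/34⌉ − ⌈228/34⌉ = 8 − 7 = 1
n=14: ⌈(15·15+33)/34⌉ − ⌈(14·15+33)/34⌉ = ⌈258/34⌉ − ⌈243/34⌉ = 8 − 8 = 0
n=15: ⌈(16·15+33)/34⌉ − ⌈(15·15+33)/34⌉ = ⌈273/34⌉ − ⌈258/34⌉ = 9 − 8 = 1
n=16: ⌈(17·15+33)/34⌉ − ⌈(16·15+33)/34⌉ = ⌈288/34⌉ − ⌈273/34⌉ = 9 − 9 = 0
n=17: ⌈(18·15+33)/34⌉ − ⌈(17·15+33)/34⌉ = ⌈303/34⌉ − ⌈288/34⌉ = 9 − 9 = 0
n=18: ⌈(19·15+33)/34⌉ − ⌈(18·15+33)/34⌉ = ⌈318/34⌉ − ⌈303/34⌉ = 10 − 9 = 1
n=19: ⌈(20·15+33)/34⌉ − ⌈(19·15+33)/34⌉ = ⌈333/34⌉ − ⌈318/34⌉ = 10 − 10 = 0
n=20: ⌈(21·15+33)/34⌉ − ⌈(20·15+33)/34⌉ = ⌈348/34⌉ − ⌈333/34⌉ = 11 − 10 = 1
n=21: ⌈(22·15+33)/34⌉ − ⌈(21·15+33)/34⌉ = ⌈363/34⌉ − ⌈348/34⌉ = 11 − 11 = 0
n=22: ⌈(23·15+33)/34⌉ − ⌈(22·15+33)/34⌉ = ⌈378/34⌉ − ⌈363/34⌉ = 12 − 11 = 1
n=23: ⌈(24·15+33)/34⌉ − ⌈(23·15+33)/34⌉ = ⌈393/34⌉ − ⌈378/34⌉ = 12 − 12 = 0
n=24: ⌈(25·15+33)/34⌉ − ⌈(24·15+33)/34⌉ = ⌈408/34⌉ − ⌈393/34⌉ = 12 − 12 = 0
n=25: ⌈(26·15+33)/34⌉ − ⌈(25·15+33)/34⌉ = ⌈423/34⌉ − ⌈408/34⌉ = 13 − 12 = 1
n=26: ⌈(27·15+33)/34⌉ − ⌈(26·15+33)/34⌉ = ⌈438/34⌉ − ⌈423/34⌉ = 13 − 13 = 0
n=27: ⌈(28·15+33)/34⌉ − ⌈(27·15+33)/34⌉ = ⌈453/34⌉ − ⌈438/34⌉ = 14 − 13 = 1
n=28: ⌈(29·15+33)/34⌉ − ⌈(28·15+33)/34⌉ = ⌈468/34⌉ − ⌈453/34⌉ = 14 − 14 = 0
n=29: ⌈(30·15+33)/34⌉ − ⌈(29·15+33)/34⌉ = ⌈483/34⌉ − ⌈468/34⌉ = 15 − 14 = 1
n=30: ⌈(31·15+33)/34⌉ − ⌈(30·15+33)/34⌉ = ⌈498/34⌉ − ⌈483/34⌉ = 15 − 15 = 0
n=31: ⌈(32·15+33)/34⌉ − ⌈(31·15+33)/34⌉ = ⌈513/34⌉ − ⌈498/34⌉ = 16 − 15 = 1
n=32: ⌈(33·15+33)/34⌉ − ⌈(32·15+33)/34⌉ = ⌈528/34⌉ − ⌈513/34⌉ = 16 − 16 = 0
n=33: ⌈(34·15+33)/34⌉ − ⌈(33·15+33)/34⌉ = ⌈543/34⌉ − ⌈528/34⌉ = 16 − 16 = 0
n=34: ⌈(35·15+33)/34⌉ − ⌈(34·15+33)/34⌉ = ⌈558/34⌉ − ⌈543/34⌉ = 17 − 16 = 1
n=35: ⌈(36·15+33)/34⌉ − ⌈(35·15+33)/34⌉ = ⌈573/34⌉ − ⌈558/34⌉ = 17 − 17 = 0
n=36: ⌈(37·15+33)/34⌉ − ⌈(36·15+33)/34⌉ = ⌈588/34⌉ − ⌈573/34⌉ = 18 − 17 = 1
n=37: ⌈(38·15+33)/34⌉ − ⌈(37·15+33)/34⌉ = ⌈603/34⌉ − ⌈588/34⌉ = 18 − 18 = 0


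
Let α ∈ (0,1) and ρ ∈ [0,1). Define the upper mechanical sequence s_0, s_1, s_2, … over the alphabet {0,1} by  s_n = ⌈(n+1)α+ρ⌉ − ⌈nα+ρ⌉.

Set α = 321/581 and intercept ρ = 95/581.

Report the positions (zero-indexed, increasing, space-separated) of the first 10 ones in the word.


1 3 5 6 8 10 12 14 15 17

n=0: ⌈416/581⌉−⌈95/581⌉ = 1−1 = 0
n=1: ⌈737/581⌉−⌈416/581⌉ = 2−1 = 1  ← one
n=2: ⌈1058/581⌉−⌈737/581⌉ = 2−2 = 0
n=3: ⌈1379/581⌉−⌈1058/581⌉ = 3−2 = 1  ← one
n=4: ⌈1700/581⌉−⌈1379/581⌉ = 3−3 = 0
n=5: ⌈2021/581⌉−⌈1700/581⌉ = 4−3 = 1  ← one
n=6: ⌈2342/581⌉−⌈2021/581⌉ = 5−4 = 1  ← one
n=7: ⌈2663/581⌉−⌈2342/581⌉ = 5−5 = 0
n=8: ⌈2984/581⌉−⌈2663/581⌉ = 6−5 = 1  ← one
n=9: ⌈3305/581⌉−⌈2984/581⌉ = 6−6 = 0
n=10: ⌈3626/581⌉−⌈3305/581⌉ = 7−6 = 1  ← one
n=11: ⌈3947/581⌉−⌈3626/581⌉ = 7−7 = 0
n=12: ⌈4268/581⌉−⌈3947/581⌉ = 8−7 = 1  ← one
n=13: ⌈4589/581⌉−⌈4268/581⌉ = 8−8 = 0
n=14: ⌈4910/581⌉−⌈4589/581⌉ = 9−8 = 1  ← one
n=15: ⌈5231/581⌉−⌈4910/581⌉ = 10−9 = 1  ← one
n=16: ⌈5552/581⌉−⌈5231/581⌉ = 10−10 = 0
n=17: ⌈5873/581⌉−⌈5552/581⌉ = 11−10 = 1  ← one
positions of the first 10 ones: 1 3 5 6 8 10 12 14 15 17


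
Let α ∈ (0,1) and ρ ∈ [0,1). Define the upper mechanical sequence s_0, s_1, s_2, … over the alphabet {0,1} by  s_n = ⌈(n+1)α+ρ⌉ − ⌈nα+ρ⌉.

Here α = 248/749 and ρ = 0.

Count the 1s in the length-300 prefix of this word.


#1s = Σ_{n=0}^{299} s_n = Σ_{n=0}^{299} (⌈(n+1)α+ρ⌉ − ⌈nα+ρ⌉)
the sum telescopes: every ⌈nα+ρ⌉ with 0 < n < 300 appears once with + and once with −, leaving ⌈300α+ρ⌉ − ⌈0·α+ρ⌉
300α + ρ = (300·248) / 749 = 74400/749
ρ = 0/749
⌈74400/749⌉ = 100,  ⌈0/749⌉ = 0
#1s = 100 − 0 = 100

100


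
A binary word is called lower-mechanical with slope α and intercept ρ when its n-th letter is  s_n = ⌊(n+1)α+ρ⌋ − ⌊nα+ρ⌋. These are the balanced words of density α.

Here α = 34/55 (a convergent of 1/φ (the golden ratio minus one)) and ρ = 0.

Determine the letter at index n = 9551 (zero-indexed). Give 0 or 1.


(n+1)α + ρ = (9552·34) / 55 = 324768/55
nα + ρ     = (9551·34) / 55 = 324734/55
⌊324768/55⌋ = 5904,  ⌊324734/55⌋ = 5904
s_{9551} = 5904 − 5904 = 0

0


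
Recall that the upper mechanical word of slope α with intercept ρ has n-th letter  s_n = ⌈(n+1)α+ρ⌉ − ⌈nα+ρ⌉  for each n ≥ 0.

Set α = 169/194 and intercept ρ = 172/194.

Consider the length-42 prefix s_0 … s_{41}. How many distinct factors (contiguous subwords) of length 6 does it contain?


t_n = ⌈(n·169+172)/194⌉ for n = 0 … 42:
  n=0…9: ⌈172/194⌉=1 ⌈341/194⌉=2 ⌈510/194⌉=3 ⌈679/194⌉=4 ⌈848/194⌉=5 ⌈1017/194⌉=6 ⌈1186/194⌉=7 ⌈1355/194⌉=7 ⌈1524/194⌉=8 ⌈1693/194⌉=9
  n=10…19: ⌈1862/194⌉=10 ⌈2031/194⌉=11 ⌈2200/194⌉=12 ⌈2369/194⌉=13 ⌈2538/194⌉=14 ⌈2707/194⌉=14 ⌈2876/194⌉=15 ⌈3045/194⌉=16 ⌈3214/194⌉=17 ⌈3383/194⌉=18
  n=20…29: ⌈3552/194⌉=19 ⌈3721/194⌉=20 ⌈3890/194⌉=21 ⌈4059/194⌉=21 ⌈4228/194⌉=22 ⌈4397/194⌉=23 ⌈4566/194⌉=24 ⌈4735/194⌉=25 ⌈4904/194⌉=26 ⌈5073/194⌉=27
  n=30…39: ⌈5242/194⌉=28 ⌈5411/194⌉=28 ⌈5580/194⌉=29 ⌈5749/194⌉=30 ⌈5918/194⌉=31 ⌈6087/194⌉=32 ⌈6256/194⌉=33 ⌈6425/194⌉=34 ⌈6594/194⌉=34 ⌈6763/194⌉=35
  n=40…42: ⌈6932/194⌉=36 ⌈7101/194⌉=37 ⌈7270/194⌉=38
s_n = t_(n+1) − t_n for n = 0 … 41 gives
prefix = 111111011111110111111101111111011111101111
slide a length-6 window over [0..5] … [36..41] (37 windows); first occurrence of each distinct factor:
  [  0..  5] 111111
  [  1..  6] 111110
  [  2..  7] 111101
  [  3..  8] 111011
  [  4..  9] 110111
  [  5.. 10] 101111
  [  6.. 11] 011111
  (the other 30 windows repeat one of these)
distinct factors: {011111, 101111, 110111, 111011, 111101, 111110, 111111}
count = 7  (Sturmian bound for length 6 is 7)

7


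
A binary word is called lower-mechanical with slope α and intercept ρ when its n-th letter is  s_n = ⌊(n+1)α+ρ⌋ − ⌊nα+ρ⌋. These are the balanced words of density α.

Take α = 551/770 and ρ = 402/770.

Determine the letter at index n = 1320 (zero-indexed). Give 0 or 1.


(n+1)α + ρ = (1321·551 + 402) / 770 = 728273/770
nα + ρ     = (1320·551 + 402) / 770 = 727722/770
⌊728273/770⌋ = 945,  ⌊727722/770⌋ = 945
s_{1320} = 945 − 945 = 0

0


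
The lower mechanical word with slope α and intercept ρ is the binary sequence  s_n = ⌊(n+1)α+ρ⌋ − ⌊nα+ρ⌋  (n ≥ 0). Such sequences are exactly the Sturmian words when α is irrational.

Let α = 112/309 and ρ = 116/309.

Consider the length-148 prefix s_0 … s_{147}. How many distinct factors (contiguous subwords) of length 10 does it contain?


11

t_n = ⌊(n·112+116)/309⌋ for n = 0 … 148:
  n=0…9: ⌊116/309⌋=0 ⌊228/309⌋=0 ⌊340/309⌋=1 ⌊452/309⌋=1 ⌊564/309⌋=1 ⌊676/309⌋=2 ⌊788/309⌋=2 ⌊900/309⌋=2 ⌊1012/309⌋=3 ⌊1124/309⌋=3
  n=10…19: ⌊1236/309⌋=4 ⌊1348/309⌋=4 ⌊1460/309⌋=4 ⌊1572/309⌋=5 ⌊1684/309⌋=5 ⌊1796/309⌋=5 ⌊1908/309⌋=6 ⌊2020/309⌋=6 ⌊2132/309⌋=6 ⌊2244/309⌋=7
  n=20…29: ⌊2356/309⌋=7 ⌊2468/309⌋=7 ⌊2580/309⌋=8 ⌊2692/309⌋=8 ⌊2804/309⌋=9 ⌊2916/309⌋=9 ⌊3028/309⌋=9 ⌊3140/309⌋=10 ⌊3252/309⌋=10 ⌊3364/309⌋=10
  n=30…39: ⌊3476/309⌋=11 ⌊3588/309⌋=11 ⌊3700/309⌋=11 ⌊3812/309⌋=12 ⌊3924/309⌋=12 ⌊4036/309⌋=13 ⌊4148/309⌋=13 ⌊4260/309⌋=13 ⌊4372/309⌋=14 ⌊4484/309⌋=14
  n=40…49: ⌊4596/309⌋=14 ⌊4708/309⌋=15 ⌊4820/309⌋=15 ⌊4932/309⌋=15 ⌊5044/309⌋=16 ⌊5156/309⌋=16 ⌊5268/309⌋=17 ⌊5380/309⌋=17 ⌊5492/309⌋=17 ⌊5604/309⌋=18
  n=50…59: ⌊5716/309⌋=18 ⌊5828/309⌋=18 ⌊5940/309⌋=19 ⌊6052/309⌋=19 ⌊6164/309⌋=19 ⌊6276/309⌋=20 ⌊6388/309⌋=20 ⌊6500/309⌋=21 ⌊6612/309⌋=21 ⌊6724/309⌋=21
  n=60…69: ⌊6836/309⌋=22 ⌊6948/309⌋=22 ⌊7060/309⌋=22 ⌊7172/309⌋=23 ⌊7284/309⌋=23 ⌊7396/309⌋=23 ⌊7508/309⌋=24 ⌊7620/309⌋=24 ⌊7732/309⌋=25 ⌊7844/309⌋=25
  n=70…79: ⌊7956/309⌋=25 ⌊8068/309⌋=26 ⌊8180/309⌋=26 ⌊8292/309⌋=26 ⌊8404/309⌋=27 ⌊8516/309⌋=27 ⌊8628/309⌋=27 ⌊8740/309⌋=28 ⌊8852/309⌋=28 ⌊8964/309⌋=29
  n=80…89: ⌊9076/309⌋=29 ⌊9188/309⌋=29 ⌊9300/309⌋=30 ⌊9412/309⌋=30 ⌊9524/309⌋=30 ⌊9636/309⌋=31 ⌊9748/309⌋=31 ⌊9860/309⌋=31 ⌊9972/309⌋=32 ⌊10084/309⌋=32
  n=90…99: ⌊10196/309⌋=32 ⌊10308/309⌋=33 ⌊10420/309⌋=33 ⌊10532/309⌋=34 ⌊10644/309⌋=34 ⌊10756/309⌋=34 ⌊10868/309⌋=35 ⌊10980/309⌋=35 ⌊11092/309⌋=35 ⌊11204/309⌋=36
  n=100…109: ⌊11316/309⌋=36 ⌊11428/309⌋=36 ⌊11540/309⌋=37 ⌊11652/309⌋=37 ⌊11764/309⌋=38 ⌊11876/309⌋=38 ⌊11988/309⌋=38 ⌊12100/309⌋=39 ⌊12212/309⌋=39 ⌊12324/309⌋=39
  n=110…119: ⌊12436/309⌋=40 ⌊12548/309⌋=40 ⌊12660/309⌋=40 ⌊12772/309⌋=41 ⌊12884/309⌋=41 ⌊12996/309⌋=42 ⌊13108/309⌋=42 ⌊13220/309⌋=42 ⌊13332/309⌋=43 ⌊13444/309⌋=43
  n=120…129: ⌊13556/309⌋=43 ⌊13668/309⌋=44 ⌊13780/309⌋=44 ⌊13892/309⌋=44 ⌊14004/309⌋=45 ⌊14116/309⌋=45 ⌊14228/309⌋=46 ⌊14340/309⌋=46 ⌊14452/309⌋=46 ⌊14564/309⌋=47
  n=130…139: ⌊14676/309⌋=47 ⌊14788/309⌋=47 ⌊14900/309⌋=48 ⌊15012/309⌋=48 ⌊15124/309⌋=48 ⌊15236/309⌋=49 ⌊15348/309⌋=49 ⌊15460/309⌋=50 ⌊15572/309⌋=50 ⌊15684/309⌋=50
  n=140…148: ⌊15796/309⌋=51 ⌊15908/309⌋=51 ⌊16020/309⌋=51 ⌊16132/309⌋=52 ⌊16244/309⌋=52 ⌊16356/309⌋=52 ⌊16468/309⌋=53 ⌊16580/309⌋=53 ⌊16692/309⌋=54
s_n = t_(n+1) − t_n for n = 0 … 147 gives
prefix = 0100100101001001001001010010010010100100100101001001001010010010010100100100101001001001001010010010010100100100101001001001010010010010100100100101
slide a length-10 window over [0..9] … [138..147] (139 windows); first occurrence of each distinct factor:
  [  0..  9] 0100100101
  [  1.. 10] 1001001010
  [  2.. 11] 0010010100
  [  3.. 12] 0100101001
  [  4.. 13] 1001010010
  [  5.. 14] 0010100100
  [  6.. 15] 0101001001
  [  7.. 16] 1010010010
  [  8.. 17] 0100100100
  [  9.. 18] 1001001001
  [ 10.. 19] 0010010010
  (the other 128 windows repeat one of these)
distinct factors: {0010010010, 0010010100, 0010100100, 0100100100, 0100100101, 0100101001, 0101001001, 1001001001, 1001001010, 1001010010, 1010010010}
count = 11  (Sturmian bound for length 10 is 11)


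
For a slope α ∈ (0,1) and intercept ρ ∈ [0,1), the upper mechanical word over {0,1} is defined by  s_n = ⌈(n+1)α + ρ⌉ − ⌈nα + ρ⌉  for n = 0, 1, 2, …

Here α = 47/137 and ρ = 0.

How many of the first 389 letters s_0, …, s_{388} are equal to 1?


134

#1s = Σ_{n=0}^{388} s_n = Σ_{n=0}^{388} (⌈(n+1)α+ρ⌉ − ⌈nα+ρ⌉)
the sum telescopes: every ⌈nα+ρ⌉ with 0 < n < 389 appears once with + and once with −, leaving ⌈389α+ρ⌉ − ⌈0·α+ρ⌉
389α + ρ = (389·47) / 137 = 18283/137
ρ = 0/137
⌈18283/137⌉ = 134,  ⌈0/137⌉ = 0
#1s = 134 − 0 = 134


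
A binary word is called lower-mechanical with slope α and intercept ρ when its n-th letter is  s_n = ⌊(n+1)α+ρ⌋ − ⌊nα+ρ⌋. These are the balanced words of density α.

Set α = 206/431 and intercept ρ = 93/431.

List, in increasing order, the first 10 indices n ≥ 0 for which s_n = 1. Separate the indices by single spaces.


n=0: ⌊299/431⌋−⌊93/431⌋ = 0−0 = 0
n=1: ⌊505/431⌋−⌊299/431⌋ = 1−0 = 1  ← one
n=2: ⌊711/431⌋−⌊505/431⌋ = 1−1 = 0
n=3: ⌊917/431⌋−⌊711/431⌋ = 2−1 = 1  ← one
n=4: ⌊1123/431⌋−⌊917/431⌋ = 2−2 = 0
n=5: ⌊1329/431⌋−⌊1123/431⌋ = 3−2 = 1  ← one
n=6: ⌊1535/431⌋−⌊1329/431⌋ = 3−3 = 0
n=7: ⌊1741/431⌋−⌊1535/431⌋ = 4−3 = 1  ← one
n=8: ⌊1947/431⌋−⌊1741/431⌋ = 4−4 = 0
n=9: ⌊2153/431⌋−⌊1947/431⌋ = 4−4 = 0
n=10: ⌊2359/431⌋−⌊2153/431⌋ = 5−4 = 1  ← one
n=11: ⌊2565/431⌋−⌊2359/431⌋ = 5−5 = 0
n=12: ⌊2771/431⌋−⌊2565/431⌋ = 6−5 = 1  ← one
n=13: ⌊2977/431⌋−⌊2771/431⌋ = 6−6 = 0
n=14: ⌊3183/431⌋−⌊2977/431⌋ = 7−6 = 1  ← one
n=15: ⌊3389/431⌋−⌊3183/431⌋ = 7−7 = 0
n=16: ⌊3595/431⌋−⌊3389/431⌋ = 8−7 = 1  ← one
n=17: ⌊3801/431⌋−⌊3595/431⌋ = 8−8 = 0
n=18: ⌊4007/431⌋−⌊3801/431⌋ = 9−8 = 1  ← one
n=19: ⌊4213/431⌋−⌊4007/431⌋ = 9−9 = 0
n=20: ⌊4419/431⌋−⌊4213/431⌋ = 10−9 = 1  ← one
positions of the first 10 ones: 1 3 5 7 10 12 14 16 18 20

1 3 5 7 10 12 14 16 18 20


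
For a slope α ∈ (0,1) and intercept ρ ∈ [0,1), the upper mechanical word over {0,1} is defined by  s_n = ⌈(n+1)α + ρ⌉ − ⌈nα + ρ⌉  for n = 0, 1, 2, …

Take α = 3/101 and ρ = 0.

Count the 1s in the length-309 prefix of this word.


#1s = Σ_{n=0}^{308} s_n = Σ_{n=0}^{308} (⌈(n+1)α+ρ⌉ − ⌈nα+ρ⌉)
the sum telescopes: every ⌈nα+ρ⌉ with 0 < n < 309 appears once with + and once with −, leaving ⌈309α+ρ⌉ − ⌈0·α+ρ⌉
309α + ρ = (309·3) / 101 = 927/101
ρ = 0/101
⌈927/101⌉ = 10,  ⌈0/101⌉ = 0
#1s = 10 − 0 = 10

10


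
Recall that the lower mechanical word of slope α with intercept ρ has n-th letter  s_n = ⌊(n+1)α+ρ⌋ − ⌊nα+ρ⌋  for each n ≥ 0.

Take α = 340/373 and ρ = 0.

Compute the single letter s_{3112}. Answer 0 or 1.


(n+1)α + ρ = (3113·340) / 373 = 1058420/373
nα + ρ     = (3112·340) / 373 = 1058080/373
⌊1058420/373⌋ = 2837,  ⌊1058080/373⌋ = 2836
s_{3112} = 2837 − 2836 = 1

1


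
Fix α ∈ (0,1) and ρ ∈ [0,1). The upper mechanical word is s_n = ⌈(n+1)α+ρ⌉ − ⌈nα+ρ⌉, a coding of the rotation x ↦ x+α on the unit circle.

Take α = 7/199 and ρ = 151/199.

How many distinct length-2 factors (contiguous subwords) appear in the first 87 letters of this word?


t_n = ⌈(n·7+151)/199⌉ for n = 0 … 87:
  n=0…9: ⌈151/199⌉=1 ⌈158/199⌉=1 ⌈165/199⌉=1 ⌈172/199⌉=1 ⌈179/199⌉=1 ⌈186/199⌉=1 ⌈193/199⌉=1 ⌈200/199⌉=2 ⌈207/199⌉=2 ⌈214/199⌉=2
  n=10…19: ⌈221/199⌉=2 ⌈228/199⌉=2 ⌈235/199⌉=2 ⌈242/199⌉=2 ⌈249/199⌉=2 ⌈256/199⌉=2 ⌈263/199⌉=2 ⌈270/199⌉=2 ⌈277/199⌉=2 ⌈284/199⌉=2
  n=20…29: ⌈291/199⌉=2 ⌈298/199⌉=2 ⌈305/199⌉=2 ⌈312/199⌉=2 ⌈319/199⌉=2 ⌈326/199⌉=2 ⌈333/199⌉=2 ⌈340/199⌉=2 ⌈347/199⌉=2 ⌈354/199⌉=2
  n=30…39: ⌈361/199⌉=2 ⌈368/199⌉=2 ⌈375/199⌉=2 ⌈382/199⌉=2 ⌈389/199⌉=2 ⌈396/199⌉=2 ⌈403/199⌉=3 ⌈410/199⌉=3 ⌈417/199⌉=3 ⌈424/199⌉=3
  n=40…49: ⌈431/199⌉=3 ⌈438/199⌉=3 ⌈445/199⌉=3 ⌈452/199⌉=3 ⌈459/199⌉=3 ⌈466/199⌉=3 ⌈473/199⌉=3 ⌈480/199⌉=3 ⌈487/199⌉=3 ⌈494/199⌉=3
  n=50…59: ⌈501/199⌉=3 ⌈508/199⌉=3 ⌈515/199⌉=3 ⌈522/199⌉=3 ⌈529/199⌉=3 ⌈536/199⌉=3 ⌈543/199⌉=3 ⌈550/199⌉=3 ⌈557/199⌉=3 ⌈564/199⌉=3
  n=60…69: ⌈571/199⌉=3 ⌈578/199⌉=3 ⌈585/199⌉=3 ⌈592/199⌉=3 ⌈599/199⌉=4 ⌈606/199⌉=4 ⌈613/199⌉=4 ⌈620/199⌉=4 ⌈627/199⌉=4 ⌈634/199⌉=4
  n=70…79: ⌈641/199⌉=4 ⌈648/199⌉=4 ⌈655/199⌉=4 ⌈662/199⌉=4 ⌈669/199⌉=4 ⌈676/199⌉=4 ⌈683/199⌉=4 ⌈690/199⌉=4 ⌈697/199⌉=4 ⌈704/199⌉=4
  n=80…87: ⌈711/199⌉=4 ⌈718/199⌉=4 ⌈725/199⌉=4 ⌈732/199⌉=4 ⌈739/199⌉=4 ⌈746/199⌉=4 ⌈753/199⌉=4 ⌈760/199⌉=4
s_n = t_(n+1) − t_n for n = 0 … 86 gives
prefix = 000000100000000000000000000000000001000000000000000000000000000100000000000000000000000
slide a length-2 window over [0..1] … [85..86] (86 windows); first occurrence of each distinct factor:
  [  0..  1] 00
  [  5..  6] 01
  [  6..  7] 10
  (the other 83 windows repeat one of these)
distinct factors: {00, 01, 10}
count = 3  (Sturmian bound for length 2 is 3)

3


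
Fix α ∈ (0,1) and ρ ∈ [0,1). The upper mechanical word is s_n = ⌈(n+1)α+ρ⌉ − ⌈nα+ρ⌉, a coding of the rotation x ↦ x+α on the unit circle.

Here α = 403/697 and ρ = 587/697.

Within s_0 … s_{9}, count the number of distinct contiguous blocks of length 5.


t_n = ⌈(n·403+587)/697⌉ for n = 0 … 10:
  n=0…9: ⌈587/697⌉=1 ⌈990/697⌉=2 ⌈1393/697⌉=2 ⌈1796/697⌉=3 ⌈2199/697⌉=4 ⌈2602/697⌉=4 ⌈3005/697⌉=5 ⌈3408/697⌉=5 ⌈3811/697⌉=6 ⌈4214/697⌉=7
  n=10: ⌈4617/697⌉=7
s_n = t_(n+1) − t_n for n = 0 … 9 gives
prefix = 1011010110
slide a length-5 window over [0..4] … [5..9] (6 windows); first occurrence of each distinct factor:
  [  0..  4] 10110
  [  1..  5] 01101
  [  2..  6] 11010
  [  3..  7] 10101
  [  4..  8] 01011
  (the other 1 window repeats one of these)
distinct factors: {01011, 01101, 10101, 10110, 11010}
count = 5  (Sturmian bound for length 5 is 6)

5


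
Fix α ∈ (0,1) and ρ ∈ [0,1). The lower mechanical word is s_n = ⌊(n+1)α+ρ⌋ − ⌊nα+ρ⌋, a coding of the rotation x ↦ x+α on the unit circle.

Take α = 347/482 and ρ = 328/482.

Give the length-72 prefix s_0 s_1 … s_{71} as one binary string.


n=0: ⌊(1·347+328)/482⌋ − ⌊(0·347+328)/482⌋ = ⌊675/482⌋ − ⌊328/482⌋ = 1 − 0 = 1
n=1: ⌊(2·347+328)/482⌋ − ⌊(1·347+328)/482⌋ = ⌊1022/482⌋ − ⌊675/482⌋ = 2 − 1 = 1
n=2: ⌊(3·347+328)/482⌋ − ⌊(2·347+328)/482⌋ = ⌊1369/482⌋ − ⌊1022/482⌋ = 2 − 2 = 0
n=3: ⌊(4·347+328)/482⌋ − ⌊(3·347+328)/482⌋ = ⌊1716/482⌋ − ⌊1369/482⌋ = 3 − 2 = 1
n=4: ⌊(5·347+328)/482⌋ − ⌊(4·347+328)/482⌋ = ⌊2063/482⌋ − ⌊1716/482⌋ = 4 − 3 = 1
n=5: ⌊(6·347+328)/482⌋ − ⌊(5·347+328)/482⌋ = ⌊2410/482⌋ − ⌊2063/482⌋ = 5 − 4 = 1
n=6: ⌊(7·347+328)/482⌋ − ⌊(6·347+328)/482⌋ = ⌊2757/482⌋ − ⌊2410/482⌋ = 5 − 5 = 0
n=7: ⌊(8·347+328)/482⌋ − ⌊(7·347+328)/482⌋ = ⌊3104/482⌋ − ⌊2757/482⌋ = 6 − 5 = 1
n=8: ⌊(9·347+328)/482⌋ − ⌊(8·347+328)/482⌋ = ⌊3451/482⌋ − ⌊3104/482⌋ = 7 − 6 = 1
n=9: ⌊(10·347+328)/482⌋ − ⌊(9·347+328)/482⌋ = ⌊3798/482⌋ − ⌊3451/482⌋ = 7 − 7 = 0
n=10: ⌊(11·347+328)/482⌋ − ⌊(10·347+328)/482⌋ = ⌊4145/482⌋ − ⌊3798/482⌋ = 8 − 7 = 1
n=11: ⌊(12·347+328)/482⌋ − ⌊(11·347+328)/482⌋ = ⌊4492/482⌋ − ⌊4145/482⌋ = 9 − 8 = 1
n=12: ⌊(13·347+328)/482⌋ − ⌊(12·347+328)/482⌋ = ⌊4839/482⌋ − ⌊4492/482⌋ = 10 − 9 = 1
n=13: ⌊(14·347+328)/482⌋ − ⌊(13·347+328)/482⌋ = ⌊5186/482⌋ − ⌊4839/482⌋ = 10 − 10 = 0
n=14: ⌊(15·347+328)/482⌋ − ⌊(14·347+328)/482⌋ = ⌊5533/482⌋ − ⌊5186/482⌋ = 11 − 10 = 1
n=15: ⌊(16·347+328)/482⌋ − ⌊(15·347+328)/482⌋ = ⌊5880/482⌋ − ⌊5533/482⌋ = 12 − 11 = 1
n=16: ⌊(17·347+328)/482⌋ − ⌊(16·347+328)/482⌋ = ⌊6227/482⌋ − ⌊5880/482⌋ = 12 − 12 = 0
n=17: ⌊(18·347+328)/482⌋ − ⌊(17·347+328)/482⌋ = ⌊6574/482⌋ − ⌊6227/482⌋ = 13 − 12 = 1
n=18: ⌊(19·347+328)/482⌋ − ⌊(18·347+328)/482⌋ = ⌊6921/482⌋ − ⌊6574/482⌋ = 14 − 13 = 1
n=19: ⌊(20·347+328)/482⌋ − ⌊(19·347+328)/482⌋ = ⌊7268/482⌋ − ⌊6921/482⌋ = 15 − 14 = 1
n=20: ⌊(21·347+328)/482⌋ − ⌊(20·347+328)/482⌋ = ⌊7615/482⌋ − ⌊7268/482⌋ = 15 − 15 = 0
n=21: ⌊(22·347+328)/482⌋ − ⌊(21·347+328)/482⌋ = ⌊7962/482⌋ − ⌊7615/482⌋ = 16 − 15 = 1
n=22: ⌊(23·347+328)/482⌋ − ⌊(22·347+328)/482⌋ = ⌊8309/482⌋ − ⌊7962/482⌋ = 17 − 16 = 1
n=23: ⌊(24·347+328)/482⌋ − ⌊(23·347+328)/482⌋ = ⌊8656/482⌋ − ⌊8309/482⌋ = 17 − 17 = 0
n=24: ⌊(25·347+328)/482⌋ − ⌊(24·347+328)/482⌋ = ⌊9003/482⌋ − ⌊8656/482⌋ = 18 − 17 = 1
n=25: ⌊(26·347+328)/482⌋ − ⌊(25·347+328)/482⌋ = ⌊9350/482⌋ − ⌊9003/482⌋ = 19 − 18 = 1
n=26: ⌊(27·347+328)/482⌋ − ⌊(26·347+328)/482⌋ = ⌊9697/482⌋ − ⌊9350/482⌋ = 20 − 19 = 1
n=27: ⌊(28·347+328)/482⌋ − ⌊(27·347+328)/482⌋ = ⌊10044/482⌋ − ⌊9697/482⌋ = 20 − 20 = 0
n=28: ⌊(29·347+328)/482⌋ − ⌊(28·347+328)/482⌋ = ⌊10391/482⌋ − ⌊10044/482⌋ = 21 − 20 = 1
n=29: ⌊(30·347+328)/482⌋ − ⌊(29·347+328)/482⌋ = ⌊10738/482⌋ − ⌊10391/482⌋ = 22 − 21 = 1
n=30: ⌊(31·347+328)/482⌋ − ⌊(30·347+328)/482⌋ = ⌊11085/482⌋ − ⌊10738/482⌋ = 22 − 22 = 0
n=31: ⌊(32·347+328)/482⌋ − ⌊(31·347+328)/482⌋ = ⌊11432/482⌋ − ⌊11085/482⌋ = 23 − 22 = 1
n=32: ⌊(33·347+328)/482⌋ − ⌊(32·347+328)/482⌋ = ⌊11779/482⌋ − ⌊11432/482⌋ = 24 − 23 = 1
n=33: ⌊(34·347+328)/482⌋ − ⌊(33·347+328)/482⌋ = ⌊12126/482⌋ − ⌊11779/482⌋ = 25 − 24 = 1
n=34: ⌊(35·347+328)/482⌋ − ⌊(34·347+328)/482⌋ = ⌊12473/482⌋ − ⌊12126/482⌋ = 25 − 25 = 0
n=35: ⌊(36·347+328)/482⌋ − ⌊(35·347+328)/482⌋ = ⌊12820/482⌋ − ⌊12473/482⌋ = 26 − 25 = 1
n=36: ⌊(37·347+328)/482⌋ − ⌊(36·347+328)/482⌋ = ⌊13167/482⌋ − ⌊12820/482⌋ = 27 − 26 = 1
n=37: ⌊(38·347+328)/482⌋ − ⌊(37·347+328)/482⌋ = ⌊13514/482⌋ − ⌊13167/482⌋ = 28 − 27 = 1
n=38: ⌊(39·347+328)/482⌋ − ⌊(38·347+328)/482⌋ = ⌊13861/482⌋ − ⌊13514/482⌋ = 28 − 28 = 0
n=39: ⌊(40·347+328)/482⌋ − ⌊(39·347+328)/482⌋ = ⌊14208/482⌋ − ⌊13861/482⌋ = 29 − 28 = 1
n=40: ⌊(41·347+328)/482⌋ − ⌊(40·347+328)/482⌋ = ⌊14555/482⌋ − ⌊14208/482⌋ = 30 − 29 = 1
n=41: ⌊(42·347+328)/482⌋ − ⌊(41·347+328)/482⌋ = ⌊14902/482⌋ − ⌊14555/482⌋ = 30 − 30 = 0
n=42: ⌊(43·347+328)/482⌋ − ⌊(42·347+328)/482⌋ = ⌊15249/482⌋ − ⌊14902/482⌋ = 31 − 30 = 1
n=43: ⌊(44·347+328)/482⌋ − ⌊(43·347+328)/482⌋ = ⌊15596/482⌋ − ⌊15249/482⌋ = 32 − 31 = 1
n=44: ⌊(45·347+328)/482⌋ − ⌊(44·347+328)/482⌋ = ⌊15943/482⌋ − ⌊15596/482⌋ = 33 − 32 = 1
n=45: ⌊(46·347+328)/482⌋ − ⌊(45·347+328)/482⌋ = ⌊16290/482⌋ − ⌊15943/482⌋ = 33 − 33 = 0
n=46: ⌊(47·347+328)/482⌋ − ⌊(46·347+328)/482⌋ = ⌊16637/482⌋ − ⌊16290/482⌋ = 34 − 33 = 1
n=47: ⌊(48·347+328)/482⌋ − ⌊(47·347+328)/482⌋ = ⌊16984/482⌋ − ⌊16637/482⌋ = 35 − 34 = 1
n=48: ⌊(49·347+328)/482⌋ − ⌊(48·347+328)/482⌋ = ⌊17331/482⌋ − ⌊16984/482⌋ = 35 − 35 = 0
n=49: ⌊(50·347+328)/482⌋ − ⌊(49·347+328)/482⌋ = ⌊17678/482⌋ − ⌊17331/482⌋ = 36 − 35 = 1
n=50: ⌊(51·347+328)/482⌋ − ⌊(50·347+328)/482⌋ = ⌊18025/482⌋ − ⌊17678/482⌋ = 37 − 36 = 1
n=51: ⌊(52·347+328)/482⌋ − ⌊(51·347+328)/482⌋ = ⌊18372/482⌋ − ⌊18025/482⌋ = 38 − 37 = 1
n=52: ⌊(53·347+328)/482⌋ − ⌊(52·347+328)/482⌋ = ⌊18719/482⌋ − ⌊18372/482⌋ = 38 − 38 = 0
n=53: ⌊(54·347+328)/482⌋ − ⌊(53·347+328)/482⌋ = ⌊19066/482⌋ − ⌊18719/482⌋ = 39 − 38 = 1
n=54: ⌊(55·347+328)/482⌋ − ⌊(54·347+328)/482⌋ = ⌊19413/482⌋ − ⌊19066/482⌋ = 40 − 39 = 1
n=55: ⌊(56·347+328)/482⌋ − ⌊(55·347+328)/482⌋ = ⌊19760/482⌋ − ⌊19413/482⌋ = 40 − 40 = 0
n=56: ⌊(57·347+328)/482⌋ − ⌊(56·347+328)/482⌋ = ⌊20107/482⌋ − ⌊19760/482⌋ = 41 − 40 = 1
n=57: ⌊(58·347+328)/482⌋ − ⌊(57·347+328)/482⌋ = ⌊20454/482⌋ − ⌊20107/482⌋ = 42 − 41 = 1
n=58: ⌊(59·347+328)/482⌋ − ⌊(58·347+328)/482⌋ = ⌊20801/482⌋ − ⌊20454/482⌋ = 43 − 42 = 1
n=59: ⌊(60·347+328)/482⌋ − ⌊(59·347+328)/482⌋ = ⌊21148/482⌋ − ⌊20801/482⌋ = 43 − 43 = 0
n=60: ⌊(61·347+328)/482⌋ − ⌊(60·347+328)/482⌋ = ⌊21495/482⌋ − ⌊21148/482⌋ = 44 − 43 = 1
n=61: ⌊(62·347+328)/482⌋ − ⌊(61·347+328)/482⌋ = ⌊21842/482⌋ − ⌊21495/482⌋ = 45 − 44 = 1
n=62: ⌊(63·347+328)/482⌋ − ⌊(62·347+328)/482⌋ = ⌊22189/482⌋ − ⌊21842/482⌋ = 46 − 45 = 1
n=63: ⌊(64·347+328)/482⌋ − ⌊(63·347+328)/482⌋ = ⌊22536/482⌋ − ⌊22189/482⌋ = 46 − 46 = 0
n=64: ⌊(65·347+328)/482⌋ − ⌊(64·347+328)/482⌋ = ⌊22883/482⌋ − ⌊22536/482⌋ = 47 − 46 = 1
n=65: ⌊(66·347+328)/482⌋ − ⌊(65·347+328)/482⌋ = ⌊23230/482⌋ − ⌊22883/482⌋ = 48 − 47 = 1
n=66: ⌊(67·347+328)/482⌋ − ⌊(66·347+328)/482⌋ = ⌊23577/482⌋ − ⌊23230/482⌋ = 48 − 48 = 0
n=67: ⌊(68·347+328)/482⌋ − ⌊(67·347+328)/482⌋ = ⌊23924/482⌋ − ⌊23577/482⌋ = 49 − 48 = 1
n=68: ⌊(69·347+328)/482⌋ − ⌊(68·347+328)/482⌋ = ⌊24271/482⌋ − ⌊23924/482⌋ = 50 − 49 = 1
n=69: ⌊(70·347+328)/482⌋ − ⌊(69·347+328)/482⌋ = ⌊24618/482⌋ − ⌊24271/482⌋ = 51 − 50 = 1
n=70: ⌊(71·347+328)/482⌋ − ⌊(70·347+328)/482⌋ = ⌊24965/482⌋ − ⌊24618/482⌋ = 51 − 51 = 0
n=71: ⌊(72·347+328)/482⌋ − ⌊(71·347+328)/482⌋ = ⌊25312/482⌋ − ⌊24965/482⌋ = 52 − 51 = 1

110111011011101101110110111011011101110110111011011101101110111011011101


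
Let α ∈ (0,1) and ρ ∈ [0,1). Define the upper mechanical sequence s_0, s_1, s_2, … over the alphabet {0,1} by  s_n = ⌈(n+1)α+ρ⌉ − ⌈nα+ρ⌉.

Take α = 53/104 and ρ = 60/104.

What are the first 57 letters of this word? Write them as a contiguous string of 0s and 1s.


101010101010101010101010101010101010101010101101010101010

n=0: ⌈(1·53+60)/104⌉ − ⌈(0·53+60)/104⌉ = ⌈113/104⌉ − ⌈60/104⌉ = 2 − 1 = 1
n=1: ⌈(2·53+60)/104⌉ − ⌈(1·53+60)/104⌉ = ⌈166/104⌉ − ⌈113/104⌉ = 2 − 2 = 0
n=2: ⌈(3·53+60)/104⌉ − ⌈(2·53+60)/104⌉ = ⌈219/104⌉ − ⌈166/104⌉ = 3 − 2 = 1
n=3: ⌈(4·53+60)/104⌉ − ⌈(3·53+60)/104⌉ = ⌈272/104⌉ − ⌈219/104⌉ = 3 − 3 = 0
n=4: ⌈(5·53+60)/104⌉ − ⌈(4·53+60)/104⌉ = ⌈325/104⌉ − ⌈272/104⌉ = 4 − 3 = 1
n=5: ⌈(6·53+60)/104⌉ − ⌈(5·53+60)/104⌉ = ⌈378/104⌉ − ⌈325/104⌉ = 4 − 4 = 0
n=6: ⌈(7·53+60)/104⌉ − ⌈(6·53+60)/104⌉ = ⌈431/104⌉ − ⌈378/104⌉ = 5 − 4 = 1
n=7: ⌈(8·53+60)/104⌉ − ⌈(7·53+60)/104⌉ = ⌈484/104⌉ − ⌈431/104⌉ = 5 − 5 = 0
n=8: ⌈(9·53+60)/104⌉ − ⌈(8·53+60)/104⌉ = ⌈537/104⌉ − ⌈484/104⌉ = 6 − 5 = 1
n=9: ⌈(10·53+60)/104⌉ − ⌈(9·53+60)/104⌉ = ⌈590/104⌉ − ⌈537/104⌉ = 6 − 6 = 0
n=10: ⌈(11·53+60)/104⌉ − ⌈(10·53+60)/104⌉ = ⌈643/104⌉ − ⌈590/104⌉ = 7 − 6 = 1
n=11: ⌈(12·53+60)/104⌉ − ⌈(11·53+60)/104⌉ = ⌈696/104⌉ − ⌈643/104⌉ = 7 − 7 = 0
n=12: ⌈(13·53+60)/104⌉ − ⌈(12·53+60)/104⌉ = ⌈749/104⌉ − ⌈696/104⌉ = 8 − 7 = 1
n=13: ⌈(14·53+60)/104⌉ − ⌈(13·53+60)/104⌉ = ⌈802/104⌉ − ⌈749/104⌉ = 8 − 8 = 0
n=14: ⌈(15·53+60)/104⌉ − ⌈(14·53+60)/104⌉ = ⌈855/104⌉ − ⌈802/104⌉ = 9 − 8 = 1
n=15: ⌈(16·53+60)/104⌉ − ⌈(15·53+60)/104⌉ = ⌈908/104⌉ − ⌈855/104⌉ = 9 − 9 = 0
n=16: ⌈(17·53+60)/104⌉ − ⌈(16·53+60)/104⌉ = ⌈961/104⌉ − ⌈908/104⌉ = 10 − 9 = 1
n=17: ⌈(18·53+60)/104⌉ − ⌈(17·53+60)/104⌉ = ⌈1014/104⌉ − ⌈961/104⌉ = 10 − 10 = 0
n=18: ⌈(19·53+60)/104⌉ − ⌈(18·53+60)/104⌉ = ⌈1067/104⌉ − ⌈1014/104⌉ = 11 − 10 = 1
n=19: ⌈(20·53+60)/104⌉ − ⌈(19·53+60)/104⌉ = ⌈1120/104⌉ − ⌈1067/104⌉ = 11 − 11 = 0
n=20: ⌈(21·53+60)/104⌉ − ⌈(20·53+60)/104⌉ = ⌈1173/104⌉ − ⌈1120/104⌉ = 12 − 11 = 1
n=21: ⌈(22·53+60)/104⌉ − ⌈(21·53+60)/104⌉ = ⌈1226/104⌉ − ⌈1173/104⌉ = 12 − 12 = 0
n=22: ⌈(23·53+60)/104⌉ − ⌈(22·53+60)/104⌉ = ⌈1279/104⌉ − ⌈1226/104⌉ = 13 − 12 = 1
n=23: ⌈(24·53+60)/104⌉ − ⌈(23·53+60)/104⌉ = ⌈1332/104⌉ − ⌈1279/104⌉ = 13 − 13 = 0
n=24: ⌈(25·53+60)/104⌉ − ⌈(24·53+60)/104⌉ = ⌈1385/104⌉ − ⌈1332/104⌉ = 14 − 13 = 1
n=25: ⌈(26·53+60)/104⌉ − ⌈(25·53+60)/104⌉ = ⌈1438/104⌉ − ⌈1385/104⌉ = 14 − 14 = 0
n=26: ⌈(27·53+60)/104⌉ − ⌈(26·53+60)/104⌉ = ⌈1491/104⌉ − ⌈1438/104⌉ = 15 − 14 = 1
n=27: ⌈(28·53+60)/104⌉ − ⌈(27·53+60)/104⌉ = ⌈1544/104⌉ − ⌈1491/104⌉ = 15 − 15 = 0
n=28: ⌈(29·53+60)/104⌉ − ⌈(28·53+60)/104⌉ = ⌈1597/104⌉ − ⌈1544/104⌉ = 16 − 15 = 1
n=29: ⌈(30·53+60)/104⌉ − ⌈(29·53+60)/104⌉ = ⌈1650/104⌉ − ⌈1597/104⌉ = 16 − 16 = 0
n=30: ⌈(31·53+60)/104⌉ − ⌈(30·53+60)/104⌉ = ⌈1703/104⌉ − ⌈1650/104⌉ = 17 − 16 = 1
n=31: ⌈(32·53+60)/104⌉ − ⌈(31·53+60)/104⌉ = ⌈1756/104⌉ − ⌈1703/104⌉ = 17 − 17 = 0
n=32: ⌈(33·53+60)/104⌉ − ⌈(32·53+60)/104⌉ = ⌈1809/104⌉ − ⌈1756/104⌉ = 18 − 17 = 1
n=33: ⌈(34·53+60)/104⌉ − ⌈(33·53+60)/104⌉ = ⌈1862/104⌉ − ⌈1809/104⌉ = 18 − 18 = 0
n=34: ⌈(35·53+60)/104⌉ − ⌈(34·53+60)/104⌉ = ⌈1915/104⌉ − ⌈1862/104⌉ = 19 − 18 = 1
n=35: ⌈(36·53+60)/104⌉ − ⌈(35·53+60)/104⌉ = ⌈1968/104⌉ − ⌈1915/104⌉ = 19 − 19 = 0
n=36: ⌈(37·53+60)/104⌉ − ⌈(36·53+60)/104⌉ = ⌈2021/104⌉ − ⌈1968/104⌉ = 20 − 19 = 1
n=37: ⌈(38·53+60)/104⌉ − ⌈(37·53+60)/104⌉ = ⌈2074/104⌉ − ⌈2021/104⌉ = 20 − 20 = 0
n=38: ⌈(39·53+60)/104⌉ − ⌈(38·53+60)/104⌉ = ⌈2127/104⌉ − ⌈2074/104⌉ = 21 − 20 = 1
n=39: ⌈(40·53+60)/104⌉ − ⌈(39·53+60)/104⌉ = ⌈2180/104⌉ − ⌈2127/104⌉ = 21 − 21 = 0
n=40: ⌈(41·53+60)/104⌉ − ⌈(40·53+60)/104⌉ = ⌈2233/104⌉ − ⌈2180/104⌉ = 22 − 21 = 1
n=41: ⌈(42·53+60)/104⌉ − ⌈(41·53+60)/104⌉ = ⌈2286/104⌉ − ⌈2233/104⌉ = 22 − 22 = 0
n=42: ⌈(43·53+60)/104⌉ − ⌈(42·53+60)/104⌉ = ⌈2339/104⌉ − ⌈2286/104⌉ = 23 − 22 = 1
n=43: ⌈(44·53+60)/104⌉ − ⌈(43·53+60)/104⌉ = ⌈2392/104⌉ − ⌈2339/104⌉ = 23 − 23 = 0
n=44: ⌈(45·53+60)/104⌉ − ⌈(44·53+60)/104⌉ = ⌈2445/104⌉ − ⌈2392/104⌉ = 24 − 23 = 1
n=45: ⌈(46·53+60)/104⌉ − ⌈(45·53+60)/104⌉ = ⌈2498/104⌉ − ⌈2445/104⌉ = 25 − 24 = 1
n=46: ⌈(47·53+60)/104⌉ − ⌈(46·53+60)/104⌉ = ⌈2551/104⌉ − ⌈2498/104⌉ = 25 − 25 = 0
n=47: ⌈(48·53+60)/104⌉ − ⌈(47·53+60)/104⌉ = ⌈2604/104⌉ − ⌈2551/104⌉ = 26 − 25 = 1
n=48: ⌈(49·53+60)/104⌉ − ⌈(48·53+60)/104⌉ = ⌈2657/104⌉ − ⌈2604/104⌉ = 26 − 26 = 0
n=49: ⌈(50·53+60)/104⌉ − ⌈(49·53+60)/104⌉ = ⌈2710/104⌉ − ⌈2657/104⌉ = 27 − 26 = 1
n=50: ⌈(51·53+60)/104⌉ − ⌈(50·53+60)/104⌉ = ⌈2763/104⌉ − ⌈2710/104⌉ = 27 − 27 = 0
n=51: ⌈(52·53+60)/104⌉ − ⌈(51·53+60)/104⌉ = ⌈2816/104⌉ − ⌈2763/104⌉ = 28 − 27 = 1
n=52: ⌈(53·53+60)/104⌉ − ⌈(52·53+60)/104⌉ = ⌈2869/104⌉ − ⌈2816/104⌉ = 28 − 28 = 0
n=53: ⌈(54·53+60)/104⌉ − ⌈(53·53+60)/104⌉ = ⌈2922/104⌉ − ⌈2869/104⌉ = 29 − 28 = 1
n=54: ⌈(55·53+60)/104⌉ − ⌈(54·53+60)/104⌉ = ⌈2975/104⌉ − ⌈2922/104⌉ = 29 − 29 = 0
n=55: ⌈(56·53+60)/104⌉ − ⌈(55·53+60)/104⌉ = ⌈3028/104⌉ − ⌈2975/104⌉ = 30 − 29 = 1
n=56: ⌈(57·53+60)/104⌉ − ⌈(56·53+60)/104⌉ = ⌈3081/104⌉ − ⌈3028/104⌉ = 30 − 30 = 0


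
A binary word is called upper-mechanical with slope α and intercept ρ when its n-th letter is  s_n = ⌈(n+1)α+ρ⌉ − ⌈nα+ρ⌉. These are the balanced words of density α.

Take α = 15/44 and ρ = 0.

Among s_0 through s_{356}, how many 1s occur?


#1s = Σ_{n=0}^{356} s_n = Σ_{n=0}^{356} (⌈(n+1)α+ρ⌉ − ⌈nα+ρ⌉)
the sum telescopes: every ⌈nα+ρ⌉ with 0 < n < 357 appears once with + and once with −, leaving ⌈357α+ρ⌉ − ⌈0·α+ρ⌉
357α + ρ = (357·15) / 44 = 5355/44
ρ = 0/44
⌈5355/44⌉ = 122,  ⌈0/44⌉ = 0
#1s = 122 − 0 = 122

122


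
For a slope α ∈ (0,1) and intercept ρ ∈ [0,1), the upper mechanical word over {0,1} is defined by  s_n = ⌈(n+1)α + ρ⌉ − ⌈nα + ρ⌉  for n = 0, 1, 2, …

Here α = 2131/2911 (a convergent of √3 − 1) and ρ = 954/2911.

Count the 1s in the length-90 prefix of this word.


#1s = Σ_{n=0}^{89} s_n = Σ_{n=0}^{89} (⌈(n+1)α+ρ⌉ − ⌈nα+ρ⌉)
the sum telescopes: every ⌈nα+ρ⌉ with 0 < n < 90 appears once with + and once with −, leaving ⌈90α+ρ⌉ − ⌈0·α+ρ⌉
90α + ρ = (90·2131 + 954) / 2911 = 192744/2911
ρ = 954/2911
⌈192744/2911⌉ = 67,  ⌈954/2911⌉ = 1
#1s = 67 − 1 = 66

66


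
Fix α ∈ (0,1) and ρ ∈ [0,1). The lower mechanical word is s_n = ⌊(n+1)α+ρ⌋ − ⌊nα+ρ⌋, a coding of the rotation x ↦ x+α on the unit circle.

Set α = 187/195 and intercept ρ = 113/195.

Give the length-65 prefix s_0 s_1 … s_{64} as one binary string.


n=0: ⌊(1·187+113)/195⌋ − ⌊(0·187+113)/195⌋ = ⌊300/195⌋ − ⌊113/195⌋ = 1 − 0 = 1
n=1: ⌊(2·187+113)/195⌋ − ⌊(1·187+113)/195⌋ = ⌊487/195⌋ − ⌊300/195⌋ = 2 − 1 = 1
n=2: ⌊(3·187+113)/195⌋ − ⌊(2·187+113)/195⌋ = ⌊674/195⌋ − ⌊487/195⌋ = 3 − 2 = 1
n=3: ⌊(4·187+113)/195⌋ − ⌊(3·187+113)/195⌋ = ⌊861/195⌋ − ⌊674/195⌋ = 4 − 3 = 1
n=4: ⌊(5·187+113)/195⌋ − ⌊(4·187+113)/195⌋ = ⌊1048/195⌋ − ⌊861/195⌋ = 5 − 4 = 1
n=5: ⌊(6·187+113)/195⌋ − ⌊(5·187+113)/195⌋ = ⌊1235/195⌋ − ⌊1048/195⌋ = 6 − 5 = 1
n=6: ⌊(7·187+113)/195⌋ − ⌊(6·187+113)/195⌋ = ⌊1422/195⌋ − ⌊1235/195⌋ = 7 − 6 = 1
n=7: ⌊(8·187+113)/195⌋ − ⌊(7·187+113)/195⌋ = ⌊1609/195⌋ − ⌊1422/195⌋ = 8 − 7 = 1
n=8: ⌊(9·187+113)/195⌋ − ⌊(8·187+113)/195⌋ = ⌊1796/195⌋ − ⌊1609/195⌋ = 9 − 8 = 1
n=9: ⌊(10·187+113)/195⌋ − ⌊(9·187+113)/195⌋ = ⌊1983/195⌋ − ⌊1796/195⌋ = 10 − 9 = 1
n=10: ⌊(11·187+113)/195⌋ − ⌊(10·187+113)/195⌋ = ⌊2170/195⌋ − ⌊1983/195⌋ = 11 − 10 = 1
n=11: ⌊(12·187+113)/195⌋ − ⌊(11·187+113)/195⌋ = ⌊2357/195⌋ − ⌊2170/195⌋ = 12 − 11 = 1
n=12: ⌊(13·187+113)/195⌋ − ⌊(12·187+113)/195⌋ = ⌊2544/195⌋ − ⌊2357/195⌋ = 13 − 12 = 1
n=13: ⌊(14·187+113)/195⌋ − ⌊(13·187+113)/195⌋ = ⌊2731/195⌋ − ⌊2544/195⌋ = 14 − 13 = 1
n=14: ⌊(15·187+113)/195⌋ − ⌊(14·187+113)/195⌋ = ⌊2918/195⌋ − ⌊2731/195⌋ = 14 − 14 = 0
n=15: ⌊(16·187+113)/195⌋ − ⌊(15·187+113)/195⌋ = ⌊3105/195⌋ − ⌊2918/195⌋ = 15 − 14 = 1
n=16: ⌊(17·187+113)/195⌋ − ⌊(16·187+113)/195⌋ = ⌊3292/195⌋ − ⌊3105/195⌋ = 16 − 15 = 1
n=17: ⌊(18·187+113)/195⌋ − ⌊(17·187+113)/195⌋ = ⌊3479/195⌋ − ⌊3292/195⌋ = 17 − 16 = 1
n=18: ⌊(19·187+113)/195⌋ − ⌊(18·187+113)/195⌋ = ⌊3666/195⌋ − ⌊3479/195⌋ = 18 − 17 = 1
n=19: ⌊(20·187+113)/195⌋ − ⌊(19·187+113)/195⌋ = ⌊3853/195⌋ − ⌊3666/195⌋ = 19 − 18 = 1
n=20: ⌊(21·187+113)/195⌋ − ⌊(20·187+113)/195⌋ = ⌊4040/195⌋ − ⌊3853/195⌋ = 20 − 19 = 1
n=21: ⌊(22·187+113)/195⌋ − ⌊(21·187+113)/195⌋ = ⌊4227/195⌋ − ⌊4040/195⌋ = 21 − 20 = 1
n=22: ⌊(23·187+113)/195⌋ − ⌊(22·187+113)/195⌋ = ⌊4414/195⌋ − ⌊4227/195⌋ = 22 − 21 = 1
n=23: ⌊(24·187+113)/195⌋ − ⌊(23·187+113)/195⌋ = ⌊4601/195⌋ − ⌊4414/195⌋ = 23 − 22 = 1
n=24: ⌊(25·187+113)/195⌋ − ⌊(24·187+113)/195⌋ = ⌊4788/195⌋ − ⌊4601/195⌋ = 24 − 23 = 1
n=25: ⌊(26·187+113)/195⌋ − ⌊(25·187+113)/195⌋ = ⌊4975/195⌋ − ⌊4788/195⌋ = 25 − 24 = 1
n=26: ⌊(27·187+113)/195⌋ − ⌊(26·187+113)/195⌋ = ⌊5162/195⌋ − ⌊4975/195⌋ = 26 − 25 = 1
n=27: ⌊(28·187+113)/195⌋ − ⌊(27·187+113)/195⌋ = ⌊5349/195⌋ − ⌊5162/195⌋ = 27 − 26 = 1
n=28: ⌊(29·187+113)/195⌋ − ⌊(28·187+113)/195⌋ = ⌊5536/195⌋ − ⌊5349/195⌋ = 28 − 27 = 1
n=29: ⌊(30·187+113)/195⌋ − ⌊(29·187+113)/195⌋ = ⌊5723/195⌋ − ⌊5536/195⌋ = 29 − 28 = 1
n=30: ⌊(31·187+113)/195⌋ − ⌊(30·187+113)/195⌋ = ⌊5910/195⌋ − ⌊5723/195⌋ = 30 − 29 = 1
n=31: ⌊(32·187+113)/195⌋ − ⌊(31·187+113)/195⌋ = ⌊6097/195⌋ − ⌊5910/195⌋ = 31 − 30 = 1
n=32: ⌊(33·187+113)/195⌋ − ⌊(32·187+113)/195⌋ = ⌊6284/195⌋ − ⌊6097/195⌋ = 32 − 31 = 1
n=33: ⌊(34·187+113)/195⌋ − ⌊(33·187+113)/195⌋ = ⌊6471/195⌋ − ⌊6284/195⌋ = 33 − 32 = 1
n=34: ⌊(35·187+113)/195⌋ − ⌊(34·187+113)/195⌋ = ⌊6658/195⌋ − ⌊6471/195⌋ = 34 − 33 = 1
n=35: ⌊(36·187+113)/195⌋ − ⌊(35·187+113)/195⌋ = ⌊6845/195⌋ − ⌊6658/195⌋ = 35 − 34 = 1
n=36: ⌊(37·187+113)/195⌋ − ⌊(36·187+113)/195⌋ = ⌊7032/195⌋ − ⌊6845/195⌋ = 36 − 35 = 1
n=37: ⌊(38·187+113)/195⌋ − ⌊(37·187+113)/195⌋ = ⌊7219/195⌋ − ⌊7032/195⌋ = 37 − 36 = 1
n=38: ⌊(39·187+113)/195⌋ − ⌊(38·187+113)/195⌋ = ⌊7406/195⌋ − ⌊7219/195⌋ = 37 − 37 = 0
n=39: ⌊(40·187+113)/195⌋ − ⌊(39·187+113)/195⌋ = ⌊7593/195⌋ − ⌊7406/195⌋ = 38 − 37 = 1
n=40: ⌊(41·187+113)/195⌋ − ⌊(40·187+113)/195⌋ = ⌊7780/195⌋ − ⌊7593/195⌋ = 39 − 38 = 1
n=41: ⌊(42·187+113)/195⌋ − ⌊(41·187+113)/195⌋ = ⌊7967/195⌋ − ⌊7780/195⌋ = 40 − 39 = 1
n=42: ⌊(43·187+113)/195⌋ − ⌊(42·187+113)/195⌋ = ⌊8154/195⌋ − ⌊7967/195⌋ = 41 − 40 = 1
n=43: ⌊(44·187+113)/195⌋ − ⌊(43·187+113)/195⌋ = ⌊8341/195⌋ − ⌊8154/195⌋ = 42 − 41 = 1
n=44: ⌊(45·187+113)/195⌋ − ⌊(44·187+113)/195⌋ = ⌊8528/195⌋ − ⌊8341/195⌋ = 43 − 42 = 1
n=45: ⌊(46·187+113)/195⌋ − ⌊(45·187+113)/195⌋ = ⌊8715/195⌋ − ⌊8528/195⌋ = 44 − 43 = 1
n=46: ⌊(47·187+113)/195⌋ − ⌊(46·187+113)/195⌋ = ⌊8902/195⌋ − ⌊8715/195⌋ = 45 − 44 = 1
n=47: ⌊(48·187+113)/195⌋ − ⌊(47·187+113)/195⌋ = ⌊9089/195⌋ − ⌊8902/195⌋ = 46 − 45 = 1
n=48: ⌊(49·187+113)/195⌋ − ⌊(48·187+113)/195⌋ = ⌊9276/195⌋ − ⌊9089/195⌋ = 47 − 46 = 1
n=49: ⌊(50·187+113)/195⌋ − ⌊(49·187+113)/195⌋ = ⌊9463/195⌋ − ⌊9276/195⌋ = 48 − 47 = 1
n=50: ⌊(51·187+113)/195⌋ − ⌊(50·187+113)/195⌋ = ⌊9650/195⌋ − ⌊9463/195⌋ = 49 − 48 = 1
n=51: ⌊(52·187+113)/195⌋ − ⌊(51·187+113)/195⌋ = ⌊9837/195⌋ − ⌊9650/195⌋ = 50 − 49 = 1
n=52: ⌊(53·187+113)/195⌋ − ⌊(52·187+113)/195⌋ = ⌊10024/195⌋ − ⌊9837/195⌋ = 51 − 50 = 1
n=53: ⌊(54·187+113)/195⌋ − ⌊(53·187+113)/195⌋ = ⌊10211/195⌋ − ⌊10024/195⌋ = 52 − 51 = 1
n=54: ⌊(55·187+113)/195⌋ − ⌊(54·187+113)/195⌋ = ⌊10398/195⌋ − ⌊10211/195⌋ = 53 − 52 = 1
n=55: ⌊(56·187+113)/195⌋ − ⌊(55·187+113)/195⌋ = ⌊10585/195⌋ − ⌊10398/195⌋ = 54 − 53 = 1
n=56: ⌊(57·187+113)/195⌋ − ⌊(56·187+113)/195⌋ = ⌊10772/195⌋ − ⌊10585/195⌋ = 55 − 54 = 1
n=57: ⌊(58·187+113)/195⌋ − ⌊(57·187+113)/195⌋ = ⌊10959/195⌋ − ⌊10772/195⌋ = 56 − 55 = 1
n=58: ⌊(59·187+113)/195⌋ − ⌊(58·187+113)/195⌋ = ⌊11146/195⌋ − ⌊10959/195⌋ = 57 − 56 = 1
n=59: ⌊(60·187+113)/195⌋ − ⌊(59·187+113)/195⌋ = ⌊11333/195⌋ − ⌊11146/195⌋ = 58 − 57 = 1
n=60: ⌊(61·187+113)/195⌋ − ⌊(60·187+113)/195⌋ = ⌊11520/195⌋ − ⌊11333/195⌋ = 59 − 58 = 1
n=61: ⌊(62·187+113)/195⌋ − ⌊(61·187+113)/195⌋ = ⌊11707/195⌋ − ⌊11520/195⌋ = 60 − 59 = 1
n=62: ⌊(63·187+113)/195⌋ − ⌊(62·187+113)/195⌋ = ⌊11894/195⌋ − ⌊11707/195⌋ = 60 − 60 = 0
n=63: ⌊(64·187+113)/195⌋ − ⌊(63·187+113)/195⌋ = ⌊12081/195⌋ − ⌊11894/195⌋ = 61 − 60 = 1
n=64: ⌊(65·187+113)/195⌋ − ⌊(64·187+113)/195⌋ = ⌊12268/195⌋ − ⌊12081/195⌋ = 62 − 61 = 1

11111111111111011111111111111111111111011111111111111111111111011
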